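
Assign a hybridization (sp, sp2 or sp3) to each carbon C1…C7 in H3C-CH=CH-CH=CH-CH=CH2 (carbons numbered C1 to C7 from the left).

C1 carries 4 σ bonds, giving a steric number of 4, so it is sp3.
C2 is sp2: 3 σ bonds, plus one π bond, 3 electron-density regions.
C3 is sp2: 3 σ bonds, plus one π bond, 3 electron-density regions.
C4 carries 3 σ bonds, plus one π bond, giving a steric number of 3, so it is sp2.
C5 carries 3 σ bonds, plus one π bond, giving a steric number of 3, so it is sp2.
C6: 3 σ bonds, plus one π bond; 3 regions of electron density → sp2.
C7 has 3 σ bonds, plus one π bond: steric number 3 → sp2.

C1 sp3, C2 sp2, C3 sp2, C4 sp2, C5 sp2, C6 sp2, C7 sp2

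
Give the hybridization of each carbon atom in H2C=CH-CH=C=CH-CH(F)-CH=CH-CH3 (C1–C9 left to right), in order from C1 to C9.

C1 sp2, C2 sp2, C3 sp2, C4 sp, C5 sp2, C6 sp3, C7 sp2, C8 sp2, C9 sp3

C1 is sp2: 3 σ bonds, plus one π bond, 3 electron-density regions.
C2 is sp2: 3 σ bonds, plus one π bond, 3 electron-density regions.
C3: 3 σ bonds, plus one π bond — 3 electron domains, sp2.
C4 is sp: 2 σ bonds, plus two π bonds, 2 electron-density regions.
C5 is sp2: 3 σ bonds, plus one π bond, 3 electron-density regions.
C6 has 4 σ bonds: steric number 4 → sp3.
C7 is sp2: 3 σ bonds, plus one π bond, 3 electron-density regions.
C8 — 3 σ bonds, plus one π bond. Steric number 3, so sp2.
C9 has 4 σ bonds: steric number 4 → sp3.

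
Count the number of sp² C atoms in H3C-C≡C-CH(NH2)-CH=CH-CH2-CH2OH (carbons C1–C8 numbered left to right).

C1: sp3
C2: sp
C3: sp
C4: sp3
C5: sp2 ✓
C6: sp2 ✓
C7: sp3
C8: sp3
C5, C6 → 2 sp2 carbons.

2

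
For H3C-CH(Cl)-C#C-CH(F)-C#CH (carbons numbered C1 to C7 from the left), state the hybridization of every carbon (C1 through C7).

C1 sp3, C2 sp3, C3 sp, C4 sp, C5 sp3, C6 sp, C7 sp

C1 carries 4 σ bonds, giving a steric number of 4, so it is sp3.
C2 carries 4 σ bonds, giving a steric number of 4, so it is sp3.
C3: 2 σ bonds, plus two π bonds; 2 regions of electron density → sp.
C4 has 2 σ bonds, plus two π bonds: steric number 2 → sp.
C5 has 4 σ bonds: steric number 4 → sp3.
C6: 2 σ bonds, plus two π bonds — 2 electron domains, sp.
C7 has 2 σ bonds, plus two π bonds: steric number 2 → sp.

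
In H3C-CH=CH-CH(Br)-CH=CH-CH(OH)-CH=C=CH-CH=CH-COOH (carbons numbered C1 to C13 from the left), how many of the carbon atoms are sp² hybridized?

9

C1: sp3
C2: sp2 ✓
C3: sp2 ✓
C4: sp3
C5: sp2 ✓
C6: sp2 ✓
C7: sp3
C8: sp2 ✓
C9: sp
C10: sp2 ✓
C11: sp2 ✓
C12: sp2 ✓
C13: sp2 ✓
C2, C3, C5, C6, C8, C10, C11, C12, C13 → 9 sp2 carbons.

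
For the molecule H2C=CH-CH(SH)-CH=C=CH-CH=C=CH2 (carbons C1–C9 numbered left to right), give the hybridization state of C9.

C9 is sp2: 3 σ bonds, plus one π bond, 3 electron-density regions.

sp2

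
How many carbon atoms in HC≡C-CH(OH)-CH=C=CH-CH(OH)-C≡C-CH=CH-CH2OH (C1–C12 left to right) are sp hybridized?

5

C1: sp ✓
C2: sp ✓
C3: sp3
C4: sp2
C5: sp ✓
C6: sp2
C7: sp3
C8: sp ✓
C9: sp ✓
C10: sp2
C11: sp2
C12: sp3
C1, C2, C5, C8, C9 → 5 sp carbons.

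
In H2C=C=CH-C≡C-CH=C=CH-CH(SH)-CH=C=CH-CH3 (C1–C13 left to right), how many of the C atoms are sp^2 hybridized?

6

C1: sp2 ✓
C2: sp
C3: sp2 ✓
C4: sp
C5: sp
C6: sp2 ✓
C7: sp
C8: sp2 ✓
C9: sp3
C10: sp2 ✓
C11: sp
C12: sp2 ✓
C13: sp3
C1, C3, C6, C8, C10, C12 → 6 sp2 carbons.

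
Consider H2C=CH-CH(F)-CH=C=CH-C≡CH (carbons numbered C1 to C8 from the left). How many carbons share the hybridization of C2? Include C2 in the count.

4

C2 is sp2 (one π bond).
C1: sp2 ✓
C2: sp2 ✓
C3: sp3
C4: sp2 ✓
C5: sp
C6: sp2 ✓
C7: sp
C8: sp
4 carbons are sp2.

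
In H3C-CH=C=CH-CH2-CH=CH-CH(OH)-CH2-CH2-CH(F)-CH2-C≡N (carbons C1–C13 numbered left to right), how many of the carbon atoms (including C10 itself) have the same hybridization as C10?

7

C10 is sp3 (only σ bonds).
C1: sp3 ✓
C2: sp2
C3: sp
C4: sp2
C5: sp3 ✓
C6: sp2
C7: sp2
C8: sp3 ✓
C9: sp3 ✓
C10: sp3 ✓
C11: sp3 ✓
C12: sp3 ✓
C13: sp
7 carbons are sp3.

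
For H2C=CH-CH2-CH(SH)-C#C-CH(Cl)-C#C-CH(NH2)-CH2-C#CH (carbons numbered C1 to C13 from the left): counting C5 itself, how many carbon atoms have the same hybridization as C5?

C5 is sp (two π bonds).
C1: sp2
C2: sp2
C3: sp3
C4: sp3
C5: sp ✓
C6: sp ✓
C7: sp3
C8: sp ✓
C9: sp ✓
C10: sp3
C11: sp3
C12: sp ✓
C13: sp ✓
6 carbons are sp.

6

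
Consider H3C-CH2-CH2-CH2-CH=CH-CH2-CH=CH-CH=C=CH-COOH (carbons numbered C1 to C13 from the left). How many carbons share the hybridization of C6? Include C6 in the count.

7

C6 is sp2 (one π bond).
C1: sp3
C2: sp3
C3: sp3
C4: sp3
C5: sp2 ✓
C6: sp2 ✓
C7: sp3
C8: sp2 ✓
C9: sp2 ✓
C10: sp2 ✓
C11: sp
C12: sp2 ✓
C13: sp2 ✓
7 carbons are sp2.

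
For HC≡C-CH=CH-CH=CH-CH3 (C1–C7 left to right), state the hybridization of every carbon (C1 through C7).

C1 — 2 σ bonds, plus two π bonds. Steric number 2, so sp.
C2 (2 σ bonds, plus two π bonds) has steric number 2: sp.
C3: 3 σ bonds, plus one π bond; 3 regions of electron density → sp2.
C4 has 3 σ bonds, plus one π bond: steric number 3 → sp2.
C5 — 3 σ bonds, plus one π bond. Steric number 3, so sp2.
C6: 3 σ bonds, plus one π bond; 3 regions of electron density → sp2.
C7 is sp3: 4 σ bonds, 4 electron-density regions.

C1 sp, C2 sp, C3 sp2, C4 sp2, C5 sp2, C6 sp2, C7 sp3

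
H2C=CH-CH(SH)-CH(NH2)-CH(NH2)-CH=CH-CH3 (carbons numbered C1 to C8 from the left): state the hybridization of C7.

C7: 3 σ bonds, plus one π bond; 3 regions of electron density → sp2.

sp^2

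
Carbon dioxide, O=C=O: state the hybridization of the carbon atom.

sp

Two σ bonds, two π bonds → steric number 2 → sp.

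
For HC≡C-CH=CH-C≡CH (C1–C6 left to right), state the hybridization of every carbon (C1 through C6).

C1: 2 σ bonds, plus two π bonds; 2 regions of electron density → sp.
C2 (2 σ bonds, plus two π bonds) has steric number 2: sp.
C3: 3 σ bonds, plus one π bond — 3 electron domains, sp2.
C4 (3 σ bonds, plus one π bond) has steric number 3: sp2.
C5: 2 σ bonds, plus two π bonds — 2 electron domains, sp.
C6 (2 σ bonds, plus two π bonds) has steric number 2: sp.

C1 sp, C2 sp, C3 sp2, C4 sp2, C5 sp, C6 sp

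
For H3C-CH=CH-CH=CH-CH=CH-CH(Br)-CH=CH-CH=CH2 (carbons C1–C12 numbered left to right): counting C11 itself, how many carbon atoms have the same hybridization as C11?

C11 is sp2 (one π bond).
C1: sp3
C2: sp2 ✓
C3: sp2 ✓
C4: sp2 ✓
C5: sp2 ✓
C6: sp2 ✓
C7: sp2 ✓
C8: sp3
C9: sp2 ✓
C10: sp2 ✓
C11: sp2 ✓
C12: sp2 ✓
10 carbons are sp2.

10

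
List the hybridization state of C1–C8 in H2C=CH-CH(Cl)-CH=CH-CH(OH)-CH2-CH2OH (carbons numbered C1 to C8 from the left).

C1 sp2, C2 sp2, C3 sp3, C4 sp2, C5 sp2, C6 sp3, C7 sp3, C8 sp3

C1: 3 σ bonds, plus one π bond; 3 regions of electron density → sp2.
C2 has 3 σ bonds, plus one π bond: steric number 3 → sp2.
C3 — 4 σ bonds. Steric number 4, so sp3.
C4 (3 σ bonds, plus one π bond) has steric number 3: sp2.
C5 carries 3 σ bonds, plus one π bond, giving a steric number of 3, so it is sp2.
C6: 4 σ bonds; 4 regions of electron density → sp3.
C7 has 4 σ bonds: steric number 4 → sp3.
C8: 4 σ bonds; 4 regions of electron density → sp3.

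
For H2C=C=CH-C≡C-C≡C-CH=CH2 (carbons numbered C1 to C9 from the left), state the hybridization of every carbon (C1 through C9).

C1 sp2, C2 sp, C3 sp2, C4 sp, C5 sp, C6 sp, C7 sp, C8 sp2, C9 sp2

C1 has 3 σ bonds, plus one π bond: steric number 3 → sp2.
C2 — 2 σ bonds, plus two π bonds. Steric number 2, so sp.
C3: 3 σ bonds, plus one π bond — 3 electron domains, sp2.
C4 — 2 σ bonds, plus two π bonds. Steric number 2, so sp.
C5 — 2 σ bonds, plus two π bonds. Steric number 2, so sp.
C6: 2 σ bonds, plus two π bonds; 2 regions of electron density → sp.
C7 (2 σ bonds, plus two π bonds) has steric number 2: sp.
C8 has 3 σ bonds, plus one π bond: steric number 3 → sp2.
C9 has 3 σ bonds, plus one π bond: steric number 3 → sp2.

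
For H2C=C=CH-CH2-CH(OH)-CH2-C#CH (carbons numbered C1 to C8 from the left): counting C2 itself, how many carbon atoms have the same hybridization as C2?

3

C2 is sp (two π bonds).
C1: sp2
C2: sp ✓
C3: sp2
C4: sp3
C5: sp3
C6: sp3
C7: sp ✓
C8: sp ✓
3 carbons are sp.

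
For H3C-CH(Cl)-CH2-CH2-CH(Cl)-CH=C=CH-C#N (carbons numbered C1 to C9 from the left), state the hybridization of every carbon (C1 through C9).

C1 is sp3: 4 σ bonds, 4 electron-density regions.
C2: 4 σ bonds; 4 regions of electron density → sp3.
C3 is sp3: 4 σ bonds, 4 electron-density regions.
C4 carries 4 σ bonds, giving a steric number of 4, so it is sp3.
C5 has 4 σ bonds: steric number 4 → sp3.
C6 is sp2: 3 σ bonds, plus one π bond, 3 electron-density regions.
C7 has 2 σ bonds, plus two π bonds: steric number 2 → sp.
C8 carries 3 σ bonds, plus one π bond, giving a steric number of 3, so it is sp2.
C9 — 2 σ bonds, plus two π bonds. Steric number 2, so sp.

C1 sp3, C2 sp3, C3 sp3, C4 sp3, C5 sp3, C6 sp2, C7 sp, C8 sp2, C9 sp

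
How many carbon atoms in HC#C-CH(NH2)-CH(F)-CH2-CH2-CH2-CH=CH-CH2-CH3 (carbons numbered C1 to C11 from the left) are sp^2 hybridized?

C1: sp
C2: sp
C3: sp3
C4: sp3
C5: sp3
C6: sp3
C7: sp3
C8: sp2 ✓
C9: sp2 ✓
C10: sp3
C11: sp3
C8, C9 → 2 sp2 carbons.

2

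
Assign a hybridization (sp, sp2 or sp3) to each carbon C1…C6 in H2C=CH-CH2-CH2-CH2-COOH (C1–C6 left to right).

C1 (3 σ bonds, plus one π bond) has steric number 3: sp2.
C2: 3 σ bonds, plus one π bond — 3 electron domains, sp2.
C3: 4 σ bonds — 4 electron domains, sp3.
C4 carries 4 σ bonds, giving a steric number of 4, so it is sp3.
C5 carries 4 σ bonds, giving a steric number of 4, so it is sp3.
C6 — 3 σ bonds, plus one π bond. Steric number 3, so sp2.

C1 sp2, C2 sp2, C3 sp3, C4 sp3, C5 sp3, C6 sp2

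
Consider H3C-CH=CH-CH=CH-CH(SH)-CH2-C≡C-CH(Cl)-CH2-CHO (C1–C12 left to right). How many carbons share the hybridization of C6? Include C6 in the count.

C6 is sp3 (only σ bonds).
C1: sp3 ✓
C2: sp2
C3: sp2
C4: sp2
C5: sp2
C6: sp3 ✓
C7: sp3 ✓
C8: sp
C9: sp
C10: sp3 ✓
C11: sp3 ✓
C12: sp2
5 carbons are sp3.

5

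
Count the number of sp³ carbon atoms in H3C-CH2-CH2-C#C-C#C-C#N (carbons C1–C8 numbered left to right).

C1: sp3 ✓
C2: sp3 ✓
C3: sp3 ✓
C4: sp
C5: sp
C6: sp
C7: sp
C8: sp
C1, C2, C3 → 3 sp3 carbons.

3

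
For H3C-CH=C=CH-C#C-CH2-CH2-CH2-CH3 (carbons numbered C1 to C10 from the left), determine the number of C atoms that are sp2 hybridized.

2

C1: sp3
C2: sp2 ✓
C3: sp
C4: sp2 ✓
C5: sp
C6: sp
C7: sp3
C8: sp3
C9: sp3
C10: sp3
C2, C4 → 2 sp2 carbons.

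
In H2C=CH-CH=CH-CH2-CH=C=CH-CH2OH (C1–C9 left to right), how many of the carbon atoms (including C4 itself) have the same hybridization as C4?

6

C4 is sp2 (one π bond).
C1: sp2 ✓
C2: sp2 ✓
C3: sp2 ✓
C4: sp2 ✓
C5: sp3
C6: sp2 ✓
C7: sp
C8: sp2 ✓
C9: sp3
6 carbons are sp2.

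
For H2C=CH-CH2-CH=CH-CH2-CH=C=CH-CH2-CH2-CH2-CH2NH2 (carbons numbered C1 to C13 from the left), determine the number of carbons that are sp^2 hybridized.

6

C1: sp2 ✓
C2: sp2 ✓
C3: sp3
C4: sp2 ✓
C5: sp2 ✓
C6: sp3
C7: sp2 ✓
C8: sp
C9: sp2 ✓
C10: sp3
C11: sp3
C12: sp3
C13: sp3
C1, C2, C4, C5, C7, C9 → 6 sp2 carbons.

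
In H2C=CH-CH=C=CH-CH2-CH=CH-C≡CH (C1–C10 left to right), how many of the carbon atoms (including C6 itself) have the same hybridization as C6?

C6 is sp3 (only σ bonds).
C1: sp2
C2: sp2
C3: sp2
C4: sp
C5: sp2
C6: sp3 ✓
C7: sp2
C8: sp2
C9: sp
C10: sp
1 carbon is sp3.

1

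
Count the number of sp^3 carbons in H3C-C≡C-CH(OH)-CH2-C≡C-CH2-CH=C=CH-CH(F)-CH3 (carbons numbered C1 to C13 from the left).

C1: sp3 ✓
C2: sp
C3: sp
C4: sp3 ✓
C5: sp3 ✓
C6: sp
C7: sp
C8: sp3 ✓
C9: sp2
C10: sp
C11: sp2
C12: sp3 ✓
C13: sp3 ✓
C1, C4, C5, C8, C12, C13 → 6 sp3 carbons.

6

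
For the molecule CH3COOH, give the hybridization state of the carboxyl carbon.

sp^2

The carboxyl carbon (3 σ bonds, plus one π bond) has steric number 3: sp2.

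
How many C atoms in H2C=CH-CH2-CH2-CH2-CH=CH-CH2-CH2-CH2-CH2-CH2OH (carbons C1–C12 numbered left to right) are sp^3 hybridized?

C1: sp2
C2: sp2
C3: sp3 ✓
C4: sp3 ✓
C5: sp3 ✓
C6: sp2
C7: sp2
C8: sp3 ✓
C9: sp3 ✓
C10: sp3 ✓
C11: sp3 ✓
C12: sp3 ✓
C3, C4, C5, C8, C9, C10, C11, C12 → 8 sp3 carbons.

8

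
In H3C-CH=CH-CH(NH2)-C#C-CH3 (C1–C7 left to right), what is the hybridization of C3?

C3 has 3 σ bonds, plus one π bond: steric number 3 → sp2.

sp²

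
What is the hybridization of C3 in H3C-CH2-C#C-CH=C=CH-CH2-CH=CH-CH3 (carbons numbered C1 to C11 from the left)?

C3 has 2 σ bonds, plus two π bonds: steric number 2 → sp.

sp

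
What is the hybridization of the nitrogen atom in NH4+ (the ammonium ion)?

Four σ bonds, no lone pair → sp3, tetrahedral.

sp³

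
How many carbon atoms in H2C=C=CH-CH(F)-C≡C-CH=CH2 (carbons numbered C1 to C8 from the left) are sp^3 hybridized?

1

C1: sp2
C2: sp
C3: sp2
C4: sp3 ✓
C5: sp
C6: sp
C7: sp2
C8: sp2
C4 → 1 sp3 carbon.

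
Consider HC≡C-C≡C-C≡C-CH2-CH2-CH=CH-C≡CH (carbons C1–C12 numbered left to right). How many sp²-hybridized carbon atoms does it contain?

2

C1: sp
C2: sp
C3: sp
C4: sp
C5: sp
C6: sp
C7: sp3
C8: sp3
C9: sp2 ✓
C10: sp2 ✓
C11: sp
C12: sp
C9, C10 → 2 sp2 carbons.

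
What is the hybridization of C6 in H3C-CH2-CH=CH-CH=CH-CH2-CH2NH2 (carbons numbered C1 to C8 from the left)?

C6: 3 σ bonds, plus one π bond — 3 electron domains, sp2.

sp²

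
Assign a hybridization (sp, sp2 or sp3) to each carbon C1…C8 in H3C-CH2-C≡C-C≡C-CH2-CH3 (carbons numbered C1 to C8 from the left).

C1: 4 σ bonds; 4 regions of electron density → sp3.
C2: 4 σ bonds; 4 regions of electron density → sp3.
C3 (2 σ bonds, plus two π bonds) has steric number 2: sp.
C4 (2 σ bonds, plus two π bonds) has steric number 2: sp.
C5: 2 σ bonds, plus two π bonds; 2 regions of electron density → sp.
C6: 2 σ bonds, plus two π bonds; 2 regions of electron density → sp.
C7 is sp3: 4 σ bonds, 4 electron-density regions.
C8 — 4 σ bonds. Steric number 4, so sp3.

C1 sp3, C2 sp3, C3 sp, C4 sp, C5 sp, C6 sp, C7 sp3, C8 sp3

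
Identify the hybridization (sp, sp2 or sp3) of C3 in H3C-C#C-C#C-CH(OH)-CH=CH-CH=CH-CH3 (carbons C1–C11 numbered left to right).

C3 is sp: 2 σ bonds, plus two π bonds, 2 electron-density regions.

sp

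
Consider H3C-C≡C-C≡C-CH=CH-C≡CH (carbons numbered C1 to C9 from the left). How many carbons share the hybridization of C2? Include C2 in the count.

6

C2 is sp (two π bonds).
C1: sp3
C2: sp ✓
C3: sp ✓
C4: sp ✓
C5: sp ✓
C6: sp2
C7: sp2
C8: sp ✓
C9: sp ✓
6 carbons are sp.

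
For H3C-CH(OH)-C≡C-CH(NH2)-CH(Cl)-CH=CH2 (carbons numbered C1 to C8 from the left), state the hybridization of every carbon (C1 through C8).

C1 sp3, C2 sp3, C3 sp, C4 sp, C5 sp3, C6 sp3, C7 sp2, C8 sp2

C1 (4 σ bonds) has steric number 4: sp3.
C2: 4 σ bonds; 4 regions of electron density → sp3.
C3 has 2 σ bonds, plus two π bonds: steric number 2 → sp.
C4 carries 2 σ bonds, plus two π bonds, giving a steric number of 2, so it is sp.
C5 has 4 σ bonds: steric number 4 → sp3.
C6 — 4 σ bonds. Steric number 4, so sp3.
C7 (3 σ bonds, plus one π bond) has steric number 3: sp2.
C8 — 3 σ bonds, plus one π bond. Steric number 3, so sp2.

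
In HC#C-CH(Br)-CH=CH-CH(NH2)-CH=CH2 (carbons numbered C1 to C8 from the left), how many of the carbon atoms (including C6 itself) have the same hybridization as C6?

2

C6 is sp3 (only σ bonds).
C1: sp
C2: sp
C3: sp3 ✓
C4: sp2
C5: sp2
C6: sp3 ✓
C7: sp2
C8: sp2
2 carbons are sp3.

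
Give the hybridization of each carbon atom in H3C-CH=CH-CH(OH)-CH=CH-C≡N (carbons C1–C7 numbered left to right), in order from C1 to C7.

C1 sp3, C2 sp2, C3 sp2, C4 sp3, C5 sp2, C6 sp2, C7 sp

C1: 4 σ bonds; 4 regions of electron density → sp3.
C2 — 3 σ bonds, plus one π bond. Steric number 3, so sp2.
C3 — 3 σ bonds, plus one π bond. Steric number 3, so sp2.
C4 has 4 σ bonds: steric number 4 → sp3.
C5 (3 σ bonds, plus one π bond) has steric number 3: sp2.
C6: 3 σ bonds, plus one π bond; 3 regions of electron density → sp2.
C7 is sp: 2 σ bonds, plus two π bonds, 2 electron-density regions.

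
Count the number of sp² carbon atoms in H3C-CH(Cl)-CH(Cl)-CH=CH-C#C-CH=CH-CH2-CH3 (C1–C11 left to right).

C1: sp3
C2: sp3
C3: sp3
C4: sp2 ✓
C5: sp2 ✓
C6: sp
C7: sp
C8: sp2 ✓
C9: sp2 ✓
C10: sp3
C11: sp3
C4, C5, C8, C9 → 4 sp2 carbons.

4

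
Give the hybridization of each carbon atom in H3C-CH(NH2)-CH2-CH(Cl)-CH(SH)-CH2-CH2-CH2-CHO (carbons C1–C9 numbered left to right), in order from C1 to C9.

C1 is sp3: 4 σ bonds, 4 electron-density regions.
C2 (4 σ bonds) has steric number 4: sp3.
C3 carries 4 σ bonds, giving a steric number of 4, so it is sp3.
C4 (4 σ bonds) has steric number 4: sp3.
C5 (4 σ bonds) has steric number 4: sp3.
C6 (4 σ bonds) has steric number 4: sp3.
C7 — 4 σ bonds. Steric number 4, so sp3.
C8 (4 σ bonds) has steric number 4: sp3.
C9 has 3 σ bonds, plus one π bond: steric number 3 → sp2.

C1 sp3, C2 sp3, C3 sp3, C4 sp3, C5 sp3, C6 sp3, C7 sp3, C8 sp3, C9 sp2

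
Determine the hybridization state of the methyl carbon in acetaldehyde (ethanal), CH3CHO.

sp3

The methyl carbon (4 σ bonds) has steric number 4: sp3.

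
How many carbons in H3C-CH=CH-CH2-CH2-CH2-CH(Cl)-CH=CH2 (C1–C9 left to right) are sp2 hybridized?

C1: sp3
C2: sp2 ✓
C3: sp2 ✓
C4: sp3
C5: sp3
C6: sp3
C7: sp3
C8: sp2 ✓
C9: sp2 ✓
C2, C3, C8, C9 → 4 sp2 carbons.

4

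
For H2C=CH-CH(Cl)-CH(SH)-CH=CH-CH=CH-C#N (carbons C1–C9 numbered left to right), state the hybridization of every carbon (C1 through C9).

C1 carries 3 σ bonds, plus one π bond, giving a steric number of 3, so it is sp2.
C2 has 3 σ bonds, plus one π bond: steric number 3 → sp2.
C3 has 4 σ bonds: steric number 4 → sp3.
C4 carries 4 σ bonds, giving a steric number of 4, so it is sp3.
C5: 3 σ bonds, plus one π bond; 3 regions of electron density → sp2.
C6: 3 σ bonds, plus one π bond — 3 electron domains, sp2.
C7: 3 σ bonds, plus one π bond — 3 electron domains, sp2.
C8 has 3 σ bonds, plus one π bond: steric number 3 → sp2.
C9 — 2 σ bonds, plus two π bonds. Steric number 2, so sp.

C1 sp2, C2 sp2, C3 sp3, C4 sp3, C5 sp2, C6 sp2, C7 sp2, C8 sp2, C9 sp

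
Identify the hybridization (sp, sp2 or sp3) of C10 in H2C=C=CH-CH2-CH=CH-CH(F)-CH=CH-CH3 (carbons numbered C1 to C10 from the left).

sp^3

C10 (4 σ bonds) has steric number 4: sp3.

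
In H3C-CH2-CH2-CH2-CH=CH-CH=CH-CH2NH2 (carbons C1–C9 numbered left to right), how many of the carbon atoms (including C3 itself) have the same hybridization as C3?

C3 is sp3 (only σ bonds).
C1: sp3 ✓
C2: sp3 ✓
C3: sp3 ✓
C4: sp3 ✓
C5: sp2
C6: sp2
C7: sp2
C8: sp2
C9: sp3 ✓
5 carbons are sp3.

5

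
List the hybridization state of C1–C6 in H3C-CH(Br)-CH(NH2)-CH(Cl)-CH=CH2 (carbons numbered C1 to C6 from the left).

C1: 4 σ bonds — 4 electron domains, sp3.
C2: 4 σ bonds; 4 regions of electron density → sp3.
C3 carries 4 σ bonds, giving a steric number of 4, so it is sp3.
C4 has 4 σ bonds: steric number 4 → sp3.
C5 (3 σ bonds, plus one π bond) has steric number 3: sp2.
C6 is sp2: 3 σ bonds, plus one π bond, 3 electron-density regions.

C1 sp3, C2 sp3, C3 sp3, C4 sp3, C5 sp2, C6 sp2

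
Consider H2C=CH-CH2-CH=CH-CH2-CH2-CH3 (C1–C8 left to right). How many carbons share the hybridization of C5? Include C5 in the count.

C5 is sp2 (one π bond).
C1: sp2 ✓
C2: sp2 ✓
C3: sp3
C4: sp2 ✓
C5: sp2 ✓
C6: sp3
C7: sp3
C8: sp3
4 carbons are sp2.

4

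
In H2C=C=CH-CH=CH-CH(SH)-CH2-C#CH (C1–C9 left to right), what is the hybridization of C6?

C6 is sp3: 4 σ bonds, 4 electron-density regions.

sp3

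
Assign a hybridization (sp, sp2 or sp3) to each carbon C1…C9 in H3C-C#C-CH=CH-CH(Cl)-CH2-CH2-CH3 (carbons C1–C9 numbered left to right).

C1 sp3, C2 sp, C3 sp, C4 sp2, C5 sp2, C6 sp3, C7 sp3, C8 sp3, C9 sp3

C1: 4 σ bonds; 4 regions of electron density → sp3.
C2 — 2 σ bonds, plus two π bonds. Steric number 2, so sp.
C3: 2 σ bonds, plus two π bonds; 2 regions of electron density → sp.
C4 has 3 σ bonds, plus one π bond: steric number 3 → sp2.
C5 — 3 σ bonds, plus one π bond. Steric number 3, so sp2.
C6 has 4 σ bonds: steric number 4 → sp3.
C7 carries 4 σ bonds, giving a steric number of 4, so it is sp3.
C8 carries 4 σ bonds, giving a steric number of 4, so it is sp3.
C9: 4 σ bonds; 4 regions of electron density → sp3.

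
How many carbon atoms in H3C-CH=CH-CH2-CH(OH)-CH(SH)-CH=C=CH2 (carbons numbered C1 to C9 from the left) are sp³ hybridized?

C1: sp3 ✓
C2: sp2
C3: sp2
C4: sp3 ✓
C5: sp3 ✓
C6: sp3 ✓
C7: sp2
C8: sp
C9: sp2
C1, C4, C5, C6 → 4 sp3 carbons.

4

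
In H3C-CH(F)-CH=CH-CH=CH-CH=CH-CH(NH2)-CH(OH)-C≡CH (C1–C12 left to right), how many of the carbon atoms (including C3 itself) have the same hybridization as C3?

C3 is sp2 (one π bond).
C1: sp3
C2: sp3
C3: sp2 ✓
C4: sp2 ✓
C5: sp2 ✓
C6: sp2 ✓
C7: sp2 ✓
C8: sp2 ✓
C9: sp3
C10: sp3
C11: sp
C12: sp
6 carbons are sp2.

6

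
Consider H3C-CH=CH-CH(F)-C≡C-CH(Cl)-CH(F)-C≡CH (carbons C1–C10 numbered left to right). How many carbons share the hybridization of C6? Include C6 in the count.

4

C6 is sp (two π bonds).
C1: sp3
C2: sp2
C3: sp2
C4: sp3
C5: sp ✓
C6: sp ✓
C7: sp3
C8: sp3
C9: sp ✓
C10: sp ✓
4 carbons are sp.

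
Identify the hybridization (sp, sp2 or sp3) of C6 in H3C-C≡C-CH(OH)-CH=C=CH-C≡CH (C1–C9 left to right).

C6 carries 2 σ bonds, plus two π bonds, giving a steric number of 2, so it is sp.

sp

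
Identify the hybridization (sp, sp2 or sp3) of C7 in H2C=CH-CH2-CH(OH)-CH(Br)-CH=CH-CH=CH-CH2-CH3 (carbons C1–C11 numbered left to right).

sp^2

C7 (3 σ bonds, plus one π bond) has steric number 3: sp2.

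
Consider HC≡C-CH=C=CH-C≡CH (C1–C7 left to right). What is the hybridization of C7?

sp

C7 carries 2 σ bonds, plus two π bonds, giving a steric number of 2, so it is sp.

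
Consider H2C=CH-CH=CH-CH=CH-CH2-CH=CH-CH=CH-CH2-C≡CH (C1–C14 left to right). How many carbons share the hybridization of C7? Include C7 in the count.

2

C7 is sp3 (only σ bonds).
C1: sp2
C2: sp2
C3: sp2
C4: sp2
C5: sp2
C6: sp2
C7: sp3 ✓
C8: sp2
C9: sp2
C10: sp2
C11: sp2
C12: sp3 ✓
C13: sp
C14: sp
2 carbons are sp3.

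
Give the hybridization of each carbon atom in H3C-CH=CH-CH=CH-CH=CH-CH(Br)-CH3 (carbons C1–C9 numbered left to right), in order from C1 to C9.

C1 has 4 σ bonds: steric number 4 → sp3.
C2 (3 σ bonds, plus one π bond) has steric number 3: sp2.
C3 (3 σ bonds, plus one π bond) has steric number 3: sp2.
C4 (3 σ bonds, plus one π bond) has steric number 3: sp2.
C5: 3 σ bonds, plus one π bond; 3 regions of electron density → sp2.
C6: 3 σ bonds, plus one π bond — 3 electron domains, sp2.
C7 — 3 σ bonds, plus one π bond. Steric number 3, so sp2.
C8 is sp3: 4 σ bonds, 4 electron-density regions.
C9 (4 σ bonds) has steric number 4: sp3.

C1 sp3, C2 sp2, C3 sp2, C4 sp2, C5 sp2, C6 sp2, C7 sp2, C8 sp3, C9 sp3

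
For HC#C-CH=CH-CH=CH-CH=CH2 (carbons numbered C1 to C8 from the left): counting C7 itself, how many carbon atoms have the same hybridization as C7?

C7 is sp2 (one π bond).
C1: sp
C2: sp
C3: sp2 ✓
C4: sp2 ✓
C5: sp2 ✓
C6: sp2 ✓
C7: sp2 ✓
C8: sp2 ✓
6 carbons are sp2.

6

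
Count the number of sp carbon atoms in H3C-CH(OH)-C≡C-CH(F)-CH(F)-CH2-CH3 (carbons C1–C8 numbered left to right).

C1: sp3
C2: sp3
C3: sp ✓
C4: sp ✓
C5: sp3
C6: sp3
C7: sp3
C8: sp3
C3, C4 → 2 sp carbons.

2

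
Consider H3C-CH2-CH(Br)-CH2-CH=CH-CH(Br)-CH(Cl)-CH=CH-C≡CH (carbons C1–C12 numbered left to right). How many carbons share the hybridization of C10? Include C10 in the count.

4

C10 is sp2 (one π bond).
C1: sp3
C2: sp3
C3: sp3
C4: sp3
C5: sp2 ✓
C6: sp2 ✓
C7: sp3
C8: sp3
C9: sp2 ✓
C10: sp2 ✓
C11: sp
C12: sp
4 carbons are sp2.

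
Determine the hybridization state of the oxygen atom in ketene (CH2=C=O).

The oxygen atom — 1 σ bond and 2 lone pairs, plus one π bond. Steric number 3, so sp2.

sp²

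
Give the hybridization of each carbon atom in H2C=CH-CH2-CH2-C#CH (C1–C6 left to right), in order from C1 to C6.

C1 sp2, C2 sp2, C3 sp3, C4 sp3, C5 sp, C6 sp

C1 — 3 σ bonds, plus one π bond. Steric number 3, so sp2.
C2 (3 σ bonds, plus one π bond) has steric number 3: sp2.
C3 — 4 σ bonds. Steric number 4, so sp3.
C4: 4 σ bonds; 4 regions of electron density → sp3.
C5 has 2 σ bonds, plus two π bonds: steric number 2 → sp.
C6 has 2 σ bonds, plus two π bonds: steric number 2 → sp.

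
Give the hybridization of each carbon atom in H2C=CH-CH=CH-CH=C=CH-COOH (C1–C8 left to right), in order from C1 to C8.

C1 carries 3 σ bonds, plus one π bond, giving a steric number of 3, so it is sp2.
C2 carries 3 σ bonds, plus one π bond, giving a steric number of 3, so it is sp2.
C3 has 3 σ bonds, plus one π bond: steric number 3 → sp2.
C4 carries 3 σ bonds, plus one π bond, giving a steric number of 3, so it is sp2.
C5 (3 σ bonds, plus one π bond) has steric number 3: sp2.
C6 is sp: 2 σ bonds, plus two π bonds, 2 electron-density regions.
C7: 3 σ bonds, plus one π bond; 3 regions of electron density → sp2.
C8 is sp2: 3 σ bonds, plus one π bond, 3 electron-density regions.

C1 sp2, C2 sp2, C3 sp2, C4 sp2, C5 sp2, C6 sp, C7 sp2, C8 sp2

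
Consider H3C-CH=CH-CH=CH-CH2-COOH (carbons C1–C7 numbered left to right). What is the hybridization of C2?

C2 — 3 σ bonds, plus one π bond. Steric number 3, so sp2.

sp²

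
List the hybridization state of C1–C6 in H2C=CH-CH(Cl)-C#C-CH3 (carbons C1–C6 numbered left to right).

C1 sp2, C2 sp2, C3 sp3, C4 sp, C5 sp, C6 sp3

C1 — 3 σ bonds, plus one π bond. Steric number 3, so sp2.
C2 carries 3 σ bonds, plus one π bond, giving a steric number of 3, so it is sp2.
C3 has 4 σ bonds: steric number 4 → sp3.
C4 carries 2 σ bonds, plus two π bonds, giving a steric number of 2, so it is sp.
C5 has 2 σ bonds, plus two π bonds: steric number 2 → sp.
C6: 4 σ bonds; 4 regions of electron density → sp3.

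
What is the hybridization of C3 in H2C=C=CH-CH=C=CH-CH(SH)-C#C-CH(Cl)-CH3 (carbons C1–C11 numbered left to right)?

C3: 3 σ bonds, plus one π bond — 3 electron domains, sp2.

sp^2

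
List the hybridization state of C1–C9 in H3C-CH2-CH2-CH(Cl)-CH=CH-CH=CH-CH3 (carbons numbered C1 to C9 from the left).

C1 carries 4 σ bonds, giving a steric number of 4, so it is sp3.
C2 carries 4 σ bonds, giving a steric number of 4, so it is sp3.
C3 is sp3: 4 σ bonds, 4 electron-density regions.
C4 has 4 σ bonds: steric number 4 → sp3.
C5 has 3 σ bonds, plus one π bond: steric number 3 → sp2.
C6 carries 3 σ bonds, plus one π bond, giving a steric number of 3, so it is sp2.
C7 — 3 σ bonds, plus one π bond. Steric number 3, so sp2.
C8: 3 σ bonds, plus one π bond; 3 regions of electron density → sp2.
C9 is sp3: 4 σ bonds, 4 electron-density regions.

C1 sp3, C2 sp3, C3 sp3, C4 sp3, C5 sp2, C6 sp2, C7 sp2, C8 sp2, C9 sp3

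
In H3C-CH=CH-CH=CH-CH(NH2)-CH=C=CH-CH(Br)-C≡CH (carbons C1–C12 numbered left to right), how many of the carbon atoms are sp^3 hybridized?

C1: sp3 ✓
C2: sp2
C3: sp2
C4: sp2
C5: sp2
C6: sp3 ✓
C7: sp2
C8: sp
C9: sp2
C10: sp3 ✓
C11: sp
C12: sp
C1, C6, C10 → 3 sp3 carbons.

3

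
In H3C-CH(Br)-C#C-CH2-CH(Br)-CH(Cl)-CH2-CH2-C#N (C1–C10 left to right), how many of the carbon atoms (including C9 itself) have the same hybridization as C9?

7

C9 is sp3 (only σ bonds).
C1: sp3 ✓
C2: sp3 ✓
C3: sp
C4: sp
C5: sp3 ✓
C6: sp3 ✓
C7: sp3 ✓
C8: sp3 ✓
C9: sp3 ✓
C10: sp
7 carbons are sp3.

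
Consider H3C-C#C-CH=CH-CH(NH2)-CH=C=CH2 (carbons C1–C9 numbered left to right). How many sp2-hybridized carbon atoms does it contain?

4

C1: sp3
C2: sp
C3: sp
C4: sp2 ✓
C5: sp2 ✓
C6: sp3
C7: sp2 ✓
C8: sp
C9: sp2 ✓
C4, C5, C7, C9 → 4 sp2 carbons.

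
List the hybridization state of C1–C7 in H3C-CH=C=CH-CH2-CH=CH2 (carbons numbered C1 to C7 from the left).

C1 is sp3: 4 σ bonds, 4 electron-density regions.
C2: 3 σ bonds, plus one π bond — 3 electron domains, sp2.
C3: 2 σ bonds, plus two π bonds — 2 electron domains, sp.
C4: 3 σ bonds, plus one π bond — 3 electron domains, sp2.
C5: 4 σ bonds — 4 electron domains, sp3.
C6 has 3 σ bonds, plus one π bond: steric number 3 → sp2.
C7 (3 σ bonds, plus one π bond) has steric number 3: sp2.

C1 sp3, C2 sp2, C3 sp, C4 sp2, C5 sp3, C6 sp2, C7 sp2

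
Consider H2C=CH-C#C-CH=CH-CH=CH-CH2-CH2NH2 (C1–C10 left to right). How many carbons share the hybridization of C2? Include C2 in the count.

6

C2 is sp2 (one π bond).
C1: sp2 ✓
C2: sp2 ✓
C3: sp
C4: sp
C5: sp2 ✓
C6: sp2 ✓
C7: sp2 ✓
C8: sp2 ✓
C9: sp3
C10: sp3
6 carbons are sp2.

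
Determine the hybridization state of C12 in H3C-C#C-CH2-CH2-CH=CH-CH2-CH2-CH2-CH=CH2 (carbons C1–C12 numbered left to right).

sp²

C12: 3 σ bonds, plus one π bond; 3 regions of electron density → sp2.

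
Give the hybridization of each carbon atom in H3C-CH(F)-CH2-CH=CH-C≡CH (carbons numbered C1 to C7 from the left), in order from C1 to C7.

C1 (4 σ bonds) has steric number 4: sp3.
C2: 4 σ bonds; 4 regions of electron density → sp3.
C3 is sp3: 4 σ bonds, 4 electron-density regions.
C4: 3 σ bonds, plus one π bond; 3 regions of electron density → sp2.
C5: 3 σ bonds, plus one π bond; 3 regions of electron density → sp2.
C6 has 2 σ bonds, plus two π bonds: steric number 2 → sp.
C7 — 2 σ bonds, plus two π bonds. Steric number 2, so sp.

C1 sp3, C2 sp3, C3 sp3, C4 sp2, C5 sp2, C6 sp, C7 sp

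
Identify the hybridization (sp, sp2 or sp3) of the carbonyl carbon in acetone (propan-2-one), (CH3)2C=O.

The carbonyl carbon — 3 σ bonds, plus one π bond. Steric number 3, so sp2.

sp^2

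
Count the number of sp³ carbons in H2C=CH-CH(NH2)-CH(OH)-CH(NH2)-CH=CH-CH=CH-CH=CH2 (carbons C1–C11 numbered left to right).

C1: sp2
C2: sp2
C3: sp3 ✓
C4: sp3 ✓
C5: sp3 ✓
C6: sp2
C7: sp2
C8: sp2
C9: sp2
C10: sp2
C11: sp2
C3, C4, C5 → 3 sp3 carbons.

3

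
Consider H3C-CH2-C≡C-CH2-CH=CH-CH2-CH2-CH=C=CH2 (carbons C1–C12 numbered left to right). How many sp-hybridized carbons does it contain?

3

C1: sp3
C2: sp3
C3: sp ✓
C4: sp ✓
C5: sp3
C6: sp2
C7: sp2
C8: sp3
C9: sp3
C10: sp2
C11: sp ✓
C12: sp2
C3, C4, C11 → 3 sp carbons.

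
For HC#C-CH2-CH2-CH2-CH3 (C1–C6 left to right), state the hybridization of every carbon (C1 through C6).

C1 sp, C2 sp, C3 sp3, C4 sp3, C5 sp3, C6 sp3

C1 is sp: 2 σ bonds, plus two π bonds, 2 electron-density regions.
C2 is sp: 2 σ bonds, plus two π bonds, 2 electron-density regions.
C3: 4 σ bonds — 4 electron domains, sp3.
C4 carries 4 σ bonds, giving a steric number of 4, so it is sp3.
C5 (4 σ bonds) has steric number 4: sp3.
C6: 4 σ bonds; 4 regions of electron density → sp3.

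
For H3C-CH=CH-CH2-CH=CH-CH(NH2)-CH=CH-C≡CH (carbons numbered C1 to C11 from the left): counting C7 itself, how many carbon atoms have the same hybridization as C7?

C7 is sp3 (only σ bonds).
C1: sp3 ✓
C2: sp2
C3: sp2
C4: sp3 ✓
C5: sp2
C6: sp2
C7: sp3 ✓
C8: sp2
C9: sp2
C10: sp
C11: sp
3 carbons are sp3.

3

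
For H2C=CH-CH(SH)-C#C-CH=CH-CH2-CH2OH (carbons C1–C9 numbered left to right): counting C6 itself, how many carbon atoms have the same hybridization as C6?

C6 is sp2 (one π bond).
C1: sp2 ✓
C2: sp2 ✓
C3: sp3
C4: sp
C5: sp
C6: sp2 ✓
C7: sp2 ✓
C8: sp3
C9: sp3
4 carbons are sp2.

4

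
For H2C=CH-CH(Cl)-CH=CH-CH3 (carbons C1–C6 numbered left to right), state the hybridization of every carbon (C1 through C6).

C1 sp2, C2 sp2, C3 sp3, C4 sp2, C5 sp2, C6 sp3

C1 is sp2: 3 σ bonds, plus one π bond, 3 electron-density regions.
C2: 3 σ bonds, plus one π bond — 3 electron domains, sp2.
C3 (4 σ bonds) has steric number 4: sp3.
C4: 3 σ bonds, plus one π bond — 3 electron domains, sp2.
C5 is sp2: 3 σ bonds, plus one π bond, 3 electron-density regions.
C6 is sp3: 4 σ bonds, 4 electron-density regions.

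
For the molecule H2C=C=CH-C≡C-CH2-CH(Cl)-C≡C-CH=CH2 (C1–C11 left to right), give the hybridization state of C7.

sp³

C7 carries 4 σ bonds, giving a steric number of 4, so it is sp3.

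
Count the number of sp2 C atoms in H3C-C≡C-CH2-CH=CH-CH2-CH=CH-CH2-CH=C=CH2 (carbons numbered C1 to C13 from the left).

C1: sp3
C2: sp
C3: sp
C4: sp3
C5: sp2 ✓
C6: sp2 ✓
C7: sp3
C8: sp2 ✓
C9: sp2 ✓
C10: sp3
C11: sp2 ✓
C12: sp
C13: sp2 ✓
C5, C6, C8, C9, C11, C13 → 6 sp2 carbons.

6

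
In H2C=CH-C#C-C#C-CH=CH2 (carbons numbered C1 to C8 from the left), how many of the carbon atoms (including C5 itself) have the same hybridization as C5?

C5 is sp (two π bonds).
C1: sp2
C2: sp2
C3: sp ✓
C4: sp ✓
C5: sp ✓
C6: sp ✓
C7: sp2
C8: sp2
4 carbons are sp.

4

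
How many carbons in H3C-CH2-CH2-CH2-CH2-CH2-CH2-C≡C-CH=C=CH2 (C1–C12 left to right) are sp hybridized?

C1: sp3
C2: sp3
C3: sp3
C4: sp3
C5: sp3
C6: sp3
C7: sp3
C8: sp ✓
C9: sp ✓
C10: sp2
C11: sp ✓
C12: sp2
C8, C9, C11 → 3 sp carbons.

3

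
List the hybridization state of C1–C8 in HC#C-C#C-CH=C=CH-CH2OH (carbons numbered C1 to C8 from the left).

C1 sp, C2 sp, C3 sp, C4 sp, C5 sp2, C6 sp, C7 sp2, C8 sp3

C1: 2 σ bonds, plus two π bonds — 2 electron domains, sp.
C2 is sp: 2 σ bonds, plus two π bonds, 2 electron-density regions.
C3 (2 σ bonds, plus two π bonds) has steric number 2: sp.
C4 is sp: 2 σ bonds, plus two π bonds, 2 electron-density regions.
C5 has 3 σ bonds, plus one π bond: steric number 3 → sp2.
C6 is sp: 2 σ bonds, plus two π bonds, 2 electron-density regions.
C7 has 3 σ bonds, plus one π bond: steric number 3 → sp2.
C8 is sp3: 4 σ bonds, 4 electron-density regions.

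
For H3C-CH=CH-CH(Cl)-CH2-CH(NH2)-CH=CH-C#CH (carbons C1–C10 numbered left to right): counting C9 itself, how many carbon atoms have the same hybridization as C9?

C9 is sp (two π bonds).
C1: sp3
C2: sp2
C3: sp2
C4: sp3
C5: sp3
C6: sp3
C7: sp2
C8: sp2
C9: sp ✓
C10: sp ✓
2 carbons are sp.

2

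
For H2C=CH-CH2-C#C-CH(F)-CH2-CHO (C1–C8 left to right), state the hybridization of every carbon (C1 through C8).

C1: 3 σ bonds, plus one π bond — 3 electron domains, sp2.
C2 — 3 σ bonds, plus one π bond. Steric number 3, so sp2.
C3 — 4 σ bonds. Steric number 4, so sp3.
C4 carries 2 σ bonds, plus two π bonds, giving a steric number of 2, so it is sp.
C5 is sp: 2 σ bonds, plus two π bonds, 2 electron-density regions.
C6 — 4 σ bonds. Steric number 4, so sp3.
C7 has 4 σ bonds: steric number 4 → sp3.
C8 is sp2: 3 σ bonds, plus one π bond, 3 electron-density regions.

C1 sp2, C2 sp2, C3 sp3, C4 sp, C5 sp, C6 sp3, C7 sp3, C8 sp2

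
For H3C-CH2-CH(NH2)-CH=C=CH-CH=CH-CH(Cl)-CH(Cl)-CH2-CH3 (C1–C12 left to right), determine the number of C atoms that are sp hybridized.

1

C1: sp3
C2: sp3
C3: sp3
C4: sp2
C5: sp ✓
C6: sp2
C7: sp2
C8: sp2
C9: sp3
C10: sp3
C11: sp3
C12: sp3
C5 → 1 sp carbon.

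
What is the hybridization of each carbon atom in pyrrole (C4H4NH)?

sp²

Each carbon atom (3 σ bonds, plus one π bond) has steric number 3: sp2.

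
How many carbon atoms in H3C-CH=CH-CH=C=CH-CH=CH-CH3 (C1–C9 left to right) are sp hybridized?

1

C1: sp3
C2: sp2
C3: sp2
C4: sp2
C5: sp ✓
C6: sp2
C7: sp2
C8: sp2
C9: sp3
C5 → 1 sp carbon.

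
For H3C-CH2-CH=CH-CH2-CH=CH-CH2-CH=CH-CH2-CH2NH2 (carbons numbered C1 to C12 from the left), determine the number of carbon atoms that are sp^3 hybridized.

C1: sp3 ✓
C2: sp3 ✓
C3: sp2
C4: sp2
C5: sp3 ✓
C6: sp2
C7: sp2
C8: sp3 ✓
C9: sp2
C10: sp2
C11: sp3 ✓
C12: sp3 ✓
C1, C2, C5, C8, C11, C12 → 6 sp3 carbons.

6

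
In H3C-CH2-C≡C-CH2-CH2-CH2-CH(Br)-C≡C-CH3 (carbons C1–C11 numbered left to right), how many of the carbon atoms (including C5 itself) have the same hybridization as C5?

7

C5 is sp3 (only σ bonds).
C1: sp3 ✓
C2: sp3 ✓
C3: sp
C4: sp
C5: sp3 ✓
C6: sp3 ✓
C7: sp3 ✓
C8: sp3 ✓
C9: sp
C10: sp
C11: sp3 ✓
7 carbons are sp3.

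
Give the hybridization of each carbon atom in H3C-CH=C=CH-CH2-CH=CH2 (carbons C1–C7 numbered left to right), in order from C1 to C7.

C1 is sp3: 4 σ bonds, 4 electron-density regions.
C2: 3 σ bonds, plus one π bond; 3 regions of electron density → sp2.
C3 carries 2 σ bonds, plus two π bonds, giving a steric number of 2, so it is sp.
C4: 3 σ bonds, plus one π bond — 3 electron domains, sp2.
C5 — 4 σ bonds. Steric number 4, so sp3.
C6 (3 σ bonds, plus one π bond) has steric number 3: sp2.
C7: 3 σ bonds, plus one π bond; 3 regions of electron density → sp2.

C1 sp3, C2 sp2, C3 sp, C4 sp2, C5 sp3, C6 sp2, C7 sp2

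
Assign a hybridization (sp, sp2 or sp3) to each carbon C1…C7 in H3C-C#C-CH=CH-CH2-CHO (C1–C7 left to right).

C1 sp3, C2 sp, C3 sp, C4 sp2, C5 sp2, C6 sp3, C7 sp2

C1 carries 4 σ bonds, giving a steric number of 4, so it is sp3.
C2 (2 σ bonds, plus two π bonds) has steric number 2: sp.
C3 — 2 σ bonds, plus two π bonds. Steric number 2, so sp.
C4: 3 σ bonds, plus one π bond; 3 regions of electron density → sp2.
C5 (3 σ bonds, plus one π bond) has steric number 3: sp2.
C6 — 4 σ bonds. Steric number 4, so sp3.
C7 carries 3 σ bonds, plus one π bond, giving a steric number of 3, so it is sp2.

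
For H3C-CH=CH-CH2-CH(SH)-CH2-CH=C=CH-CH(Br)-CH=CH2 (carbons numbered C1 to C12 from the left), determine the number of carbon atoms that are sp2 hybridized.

6

C1: sp3
C2: sp2 ✓
C3: sp2 ✓
C4: sp3
C5: sp3
C6: sp3
C7: sp2 ✓
C8: sp
C9: sp2 ✓
C10: sp3
C11: sp2 ✓
C12: sp2 ✓
C2, C3, C7, C9, C11, C12 → 6 sp2 carbons.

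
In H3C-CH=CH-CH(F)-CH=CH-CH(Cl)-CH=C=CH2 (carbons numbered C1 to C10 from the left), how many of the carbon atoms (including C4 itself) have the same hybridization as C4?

C4 is sp3 (only σ bonds).
C1: sp3 ✓
C2: sp2
C3: sp2
C4: sp3 ✓
C5: sp2
C6: sp2
C7: sp3 ✓
C8: sp2
C9: sp
C10: sp2
3 carbons are sp3.

3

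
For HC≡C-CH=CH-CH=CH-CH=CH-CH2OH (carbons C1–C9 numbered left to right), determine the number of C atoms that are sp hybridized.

C1: sp ✓
C2: sp ✓
C3: sp2
C4: sp2
C5: sp2
C6: sp2
C7: sp2
C8: sp2
C9: sp3
C1, C2 → 2 sp carbons.

2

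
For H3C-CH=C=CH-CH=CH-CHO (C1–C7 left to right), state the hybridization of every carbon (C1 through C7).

C1 has 4 σ bonds: steric number 4 → sp3.
C2 — 3 σ bonds, plus one π bond. Steric number 3, so sp2.
C3: 2 σ bonds, plus two π bonds; 2 regions of electron density → sp.
C4 has 3 σ bonds, plus one π bond: steric number 3 → sp2.
C5: 3 σ bonds, plus one π bond — 3 electron domains, sp2.
C6: 3 σ bonds, plus one π bond — 3 electron domains, sp2.
C7 carries 3 σ bonds, plus one π bond, giving a steric number of 3, so it is sp2.

C1 sp3, C2 sp2, C3 sp, C4 sp2, C5 sp2, C6 sp2, C7 sp2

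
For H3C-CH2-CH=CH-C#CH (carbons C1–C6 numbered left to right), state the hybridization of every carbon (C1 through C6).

C1 sp3, C2 sp3, C3 sp2, C4 sp2, C5 sp, C6 sp

C1 (4 σ bonds) has steric number 4: sp3.
C2 carries 4 σ bonds, giving a steric number of 4, so it is sp3.
C3 (3 σ bonds, plus one π bond) has steric number 3: sp2.
C4: 3 σ bonds, plus one π bond — 3 electron domains, sp2.
C5 (2 σ bonds, plus two π bonds) has steric number 2: sp.
C6: 2 σ bonds, plus two π bonds; 2 regions of electron density → sp.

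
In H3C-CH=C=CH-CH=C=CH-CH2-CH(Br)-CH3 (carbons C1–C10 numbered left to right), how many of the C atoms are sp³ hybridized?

C1: sp3 ✓
C2: sp2
C3: sp
C4: sp2
C5: sp2
C6: sp
C7: sp2
C8: sp3 ✓
C9: sp3 ✓
C10: sp3 ✓
C1, C8, C9, C10 → 4 sp3 carbons.

4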